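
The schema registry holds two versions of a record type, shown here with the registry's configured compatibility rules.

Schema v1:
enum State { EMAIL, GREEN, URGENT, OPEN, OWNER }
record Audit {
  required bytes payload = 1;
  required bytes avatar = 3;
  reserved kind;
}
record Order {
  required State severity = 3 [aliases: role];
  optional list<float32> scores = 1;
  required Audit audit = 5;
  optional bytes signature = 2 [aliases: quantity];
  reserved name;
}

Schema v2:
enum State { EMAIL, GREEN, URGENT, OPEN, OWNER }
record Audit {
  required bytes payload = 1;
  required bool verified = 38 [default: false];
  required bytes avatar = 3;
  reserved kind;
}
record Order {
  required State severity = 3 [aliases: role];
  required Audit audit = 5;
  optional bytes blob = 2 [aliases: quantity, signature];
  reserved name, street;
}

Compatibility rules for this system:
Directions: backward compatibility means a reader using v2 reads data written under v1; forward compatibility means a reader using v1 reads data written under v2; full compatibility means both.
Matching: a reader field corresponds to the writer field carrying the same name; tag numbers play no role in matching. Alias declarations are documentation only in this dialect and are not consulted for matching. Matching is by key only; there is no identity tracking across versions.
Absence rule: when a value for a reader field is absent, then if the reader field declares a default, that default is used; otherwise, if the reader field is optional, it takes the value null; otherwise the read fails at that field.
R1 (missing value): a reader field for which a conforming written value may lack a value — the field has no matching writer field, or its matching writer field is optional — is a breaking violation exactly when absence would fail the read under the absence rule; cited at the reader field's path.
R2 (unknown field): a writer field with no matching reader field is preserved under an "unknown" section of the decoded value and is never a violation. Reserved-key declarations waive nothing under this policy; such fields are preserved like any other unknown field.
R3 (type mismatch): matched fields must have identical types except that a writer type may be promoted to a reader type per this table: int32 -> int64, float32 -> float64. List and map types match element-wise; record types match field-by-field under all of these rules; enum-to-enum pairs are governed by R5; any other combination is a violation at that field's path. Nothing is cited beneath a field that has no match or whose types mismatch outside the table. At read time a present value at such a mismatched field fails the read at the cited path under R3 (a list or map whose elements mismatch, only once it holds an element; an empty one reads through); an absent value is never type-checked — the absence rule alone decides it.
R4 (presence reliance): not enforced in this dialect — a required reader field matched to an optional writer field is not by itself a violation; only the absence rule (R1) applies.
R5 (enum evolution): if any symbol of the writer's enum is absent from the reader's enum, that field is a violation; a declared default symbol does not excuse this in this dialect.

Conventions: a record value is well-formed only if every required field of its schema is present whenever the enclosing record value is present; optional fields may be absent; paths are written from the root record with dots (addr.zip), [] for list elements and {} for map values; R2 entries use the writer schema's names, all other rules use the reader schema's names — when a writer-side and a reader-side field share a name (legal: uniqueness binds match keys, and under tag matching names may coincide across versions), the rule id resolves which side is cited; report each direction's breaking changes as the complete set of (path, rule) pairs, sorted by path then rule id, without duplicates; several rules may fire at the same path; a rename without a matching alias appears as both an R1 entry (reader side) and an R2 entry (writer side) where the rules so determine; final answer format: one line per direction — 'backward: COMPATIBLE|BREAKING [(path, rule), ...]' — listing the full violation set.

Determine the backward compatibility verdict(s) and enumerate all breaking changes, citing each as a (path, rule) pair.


backward: COMPATIBLE []

each type pair in Order: writer, then reader
backward on Order — v2 reading data written by v1:
  State -> State, writer required: severity aligns to severity
  Audit -> Audit, writer required: audit aligns to audit
  blob: no writer match
  scores (writer side), unknown to reader
  signature (writer side), unknown to reader
  bytes -> bytes, writer required: audit.payload aligns to audit.payload
  audit.verified: no writer match
  bytes -> bytes, writer required: audit.avatar aligns to audit.avatar
  => backward verdict for Order: COMPATIBLE, no violations
remaining Order differences; none change what is asked:
  added field verified to record Audit: required bool, tag 38, default false (in v2 it sits immediately before avatar) -> no rule fires on it in Order's dialect; the asked verdict holds
  renamed field signature to blob in record Order (alias signature declared on the renamed field) -> no rule fires on it in Order's dialect; the asked verdict holds
  removed field scores from record Order -> no rule fires on it in Order's dialect; the asked verdict holds


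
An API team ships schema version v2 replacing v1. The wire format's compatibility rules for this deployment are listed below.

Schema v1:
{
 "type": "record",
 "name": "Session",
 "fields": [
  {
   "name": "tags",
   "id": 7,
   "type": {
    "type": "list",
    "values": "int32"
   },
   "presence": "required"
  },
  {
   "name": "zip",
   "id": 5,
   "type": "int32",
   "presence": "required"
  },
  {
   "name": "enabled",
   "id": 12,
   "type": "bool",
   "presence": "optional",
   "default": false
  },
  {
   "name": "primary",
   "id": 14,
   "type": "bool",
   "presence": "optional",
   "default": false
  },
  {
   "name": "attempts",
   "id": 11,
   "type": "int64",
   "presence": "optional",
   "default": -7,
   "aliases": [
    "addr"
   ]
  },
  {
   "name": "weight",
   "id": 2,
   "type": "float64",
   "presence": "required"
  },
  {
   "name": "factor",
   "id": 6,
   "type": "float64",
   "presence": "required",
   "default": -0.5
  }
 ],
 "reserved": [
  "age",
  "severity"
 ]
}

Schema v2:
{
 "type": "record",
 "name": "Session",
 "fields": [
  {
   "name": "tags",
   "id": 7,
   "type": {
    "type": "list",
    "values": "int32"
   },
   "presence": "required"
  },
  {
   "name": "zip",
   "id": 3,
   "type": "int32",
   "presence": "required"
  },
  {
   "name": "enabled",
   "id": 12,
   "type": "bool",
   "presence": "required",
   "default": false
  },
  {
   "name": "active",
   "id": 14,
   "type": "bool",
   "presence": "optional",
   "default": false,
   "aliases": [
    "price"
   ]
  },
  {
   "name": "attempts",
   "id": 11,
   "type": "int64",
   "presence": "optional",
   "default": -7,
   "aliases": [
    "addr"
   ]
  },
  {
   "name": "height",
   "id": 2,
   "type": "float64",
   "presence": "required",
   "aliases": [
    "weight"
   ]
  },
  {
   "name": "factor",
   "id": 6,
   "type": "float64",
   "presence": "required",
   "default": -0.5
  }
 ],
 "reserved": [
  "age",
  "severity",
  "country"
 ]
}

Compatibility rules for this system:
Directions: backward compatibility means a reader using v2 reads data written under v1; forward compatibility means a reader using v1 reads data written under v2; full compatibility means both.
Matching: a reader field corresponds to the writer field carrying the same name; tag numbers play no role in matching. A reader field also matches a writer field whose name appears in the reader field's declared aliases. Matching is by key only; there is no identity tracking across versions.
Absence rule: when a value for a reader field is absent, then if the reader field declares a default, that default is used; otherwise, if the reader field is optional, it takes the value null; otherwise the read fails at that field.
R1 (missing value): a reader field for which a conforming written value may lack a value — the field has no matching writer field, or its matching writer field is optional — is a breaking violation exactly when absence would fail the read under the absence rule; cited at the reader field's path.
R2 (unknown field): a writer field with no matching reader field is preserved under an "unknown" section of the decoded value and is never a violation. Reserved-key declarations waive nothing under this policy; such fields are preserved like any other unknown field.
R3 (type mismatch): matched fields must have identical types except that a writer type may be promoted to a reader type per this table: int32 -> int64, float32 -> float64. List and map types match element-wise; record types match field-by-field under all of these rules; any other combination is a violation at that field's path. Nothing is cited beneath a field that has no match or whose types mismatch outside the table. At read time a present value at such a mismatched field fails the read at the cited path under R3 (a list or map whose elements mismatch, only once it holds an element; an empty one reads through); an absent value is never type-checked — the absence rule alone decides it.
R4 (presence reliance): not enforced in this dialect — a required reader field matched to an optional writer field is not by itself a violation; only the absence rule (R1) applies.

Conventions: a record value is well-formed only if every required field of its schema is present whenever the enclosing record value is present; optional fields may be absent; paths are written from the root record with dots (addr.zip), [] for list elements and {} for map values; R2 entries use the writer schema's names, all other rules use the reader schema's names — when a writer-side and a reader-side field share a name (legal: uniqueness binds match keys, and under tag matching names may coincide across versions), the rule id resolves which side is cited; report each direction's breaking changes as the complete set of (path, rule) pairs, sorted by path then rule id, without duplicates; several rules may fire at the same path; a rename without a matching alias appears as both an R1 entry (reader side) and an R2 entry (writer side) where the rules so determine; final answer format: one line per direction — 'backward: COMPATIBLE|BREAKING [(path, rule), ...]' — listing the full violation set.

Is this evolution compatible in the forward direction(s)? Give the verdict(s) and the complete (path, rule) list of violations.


forward: BREAKING [(weight, R1)]

arrows below run writer -> reader for Session
forward analysis of Session with v1 as reader and v2 as writer:
  tags: list<int32> -> list<int32>, writer required; from tags
  zip: int32 -> int32, writer required; from zip
  enabled: bool -> bool, writer required; from enabled
  primary has no writer counterpart
  attempts: int64 -> int64, writer optional; from attempts
  weight has no writer counterpart
  factor: float64 -> float64, writer required; from factor
  writer active: unknown to reader
  writer height: unknown to reader
  rule R1 violated at weight
  => forward: BREAKING (1)
the rest of the Session diff is inert for this question:
  field zip in record Session: tag 5 changed to 3 -> triggers nothing under Session's printed rules — same verdict
  renamed field primary to active in record Session -> triggers nothing under Session's printed rules — same verdict
  field enabled in record Session: optional changed to required -> triggers nothing under Session's printed rules — same verdict


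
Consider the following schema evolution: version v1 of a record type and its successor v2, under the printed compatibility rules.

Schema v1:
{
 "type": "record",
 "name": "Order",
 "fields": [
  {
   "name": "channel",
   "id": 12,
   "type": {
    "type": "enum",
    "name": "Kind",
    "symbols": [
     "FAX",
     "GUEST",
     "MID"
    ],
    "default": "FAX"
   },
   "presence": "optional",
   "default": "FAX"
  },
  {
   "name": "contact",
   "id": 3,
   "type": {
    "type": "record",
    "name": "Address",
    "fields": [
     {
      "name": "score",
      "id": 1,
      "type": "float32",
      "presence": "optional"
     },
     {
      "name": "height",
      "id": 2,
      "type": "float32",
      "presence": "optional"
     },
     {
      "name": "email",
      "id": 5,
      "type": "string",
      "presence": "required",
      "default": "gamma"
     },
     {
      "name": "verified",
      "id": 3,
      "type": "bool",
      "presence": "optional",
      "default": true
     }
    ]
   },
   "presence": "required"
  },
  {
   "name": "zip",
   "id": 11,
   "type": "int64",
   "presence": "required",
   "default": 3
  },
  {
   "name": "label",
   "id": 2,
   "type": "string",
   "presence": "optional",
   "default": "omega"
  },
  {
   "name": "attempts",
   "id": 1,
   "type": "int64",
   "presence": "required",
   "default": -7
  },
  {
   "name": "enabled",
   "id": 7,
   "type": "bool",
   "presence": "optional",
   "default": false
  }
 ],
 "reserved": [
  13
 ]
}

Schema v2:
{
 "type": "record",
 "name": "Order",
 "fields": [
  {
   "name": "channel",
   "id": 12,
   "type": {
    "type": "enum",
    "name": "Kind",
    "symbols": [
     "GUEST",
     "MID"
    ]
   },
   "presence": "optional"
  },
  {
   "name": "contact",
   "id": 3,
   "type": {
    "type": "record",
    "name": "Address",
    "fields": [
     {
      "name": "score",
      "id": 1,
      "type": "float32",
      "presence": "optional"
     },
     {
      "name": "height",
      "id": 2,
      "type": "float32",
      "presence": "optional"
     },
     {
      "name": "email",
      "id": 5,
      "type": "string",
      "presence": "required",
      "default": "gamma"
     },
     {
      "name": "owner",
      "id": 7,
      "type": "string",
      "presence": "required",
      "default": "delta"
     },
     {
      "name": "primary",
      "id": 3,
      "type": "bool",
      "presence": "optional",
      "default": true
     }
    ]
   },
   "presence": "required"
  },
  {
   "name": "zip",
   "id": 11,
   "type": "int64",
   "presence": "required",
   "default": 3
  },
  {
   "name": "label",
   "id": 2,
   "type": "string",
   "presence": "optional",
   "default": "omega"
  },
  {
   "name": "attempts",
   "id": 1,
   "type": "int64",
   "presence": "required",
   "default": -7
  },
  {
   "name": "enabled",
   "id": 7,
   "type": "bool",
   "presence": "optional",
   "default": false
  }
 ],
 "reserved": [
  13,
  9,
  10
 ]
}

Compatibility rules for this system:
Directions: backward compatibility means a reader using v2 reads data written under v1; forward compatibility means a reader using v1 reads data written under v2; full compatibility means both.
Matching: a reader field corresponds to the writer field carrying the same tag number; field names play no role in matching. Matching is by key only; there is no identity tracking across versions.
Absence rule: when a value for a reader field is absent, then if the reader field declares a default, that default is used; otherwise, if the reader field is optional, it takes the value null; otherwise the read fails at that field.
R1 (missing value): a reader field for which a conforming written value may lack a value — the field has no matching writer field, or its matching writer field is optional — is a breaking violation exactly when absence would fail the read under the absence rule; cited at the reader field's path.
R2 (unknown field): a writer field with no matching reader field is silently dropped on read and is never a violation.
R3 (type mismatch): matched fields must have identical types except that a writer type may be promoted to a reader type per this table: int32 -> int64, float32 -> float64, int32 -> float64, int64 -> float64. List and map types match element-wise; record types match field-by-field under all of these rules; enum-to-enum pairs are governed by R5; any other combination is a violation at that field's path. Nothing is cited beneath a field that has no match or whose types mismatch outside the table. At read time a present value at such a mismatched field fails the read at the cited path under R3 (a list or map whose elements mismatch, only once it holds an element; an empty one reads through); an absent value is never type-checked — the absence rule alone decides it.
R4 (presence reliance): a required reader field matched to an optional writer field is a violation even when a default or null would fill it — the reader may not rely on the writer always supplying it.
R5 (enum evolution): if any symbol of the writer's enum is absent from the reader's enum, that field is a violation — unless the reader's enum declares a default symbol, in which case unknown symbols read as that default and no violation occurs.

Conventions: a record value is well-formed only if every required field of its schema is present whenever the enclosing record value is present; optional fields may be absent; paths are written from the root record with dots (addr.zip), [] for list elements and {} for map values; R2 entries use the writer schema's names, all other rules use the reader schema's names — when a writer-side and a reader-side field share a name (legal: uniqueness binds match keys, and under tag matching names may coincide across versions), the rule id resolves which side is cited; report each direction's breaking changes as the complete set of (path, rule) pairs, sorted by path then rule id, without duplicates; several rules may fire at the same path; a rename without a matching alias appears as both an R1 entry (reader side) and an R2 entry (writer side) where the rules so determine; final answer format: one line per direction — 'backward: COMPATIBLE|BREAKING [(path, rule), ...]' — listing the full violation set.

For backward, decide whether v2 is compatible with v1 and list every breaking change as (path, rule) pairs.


arrows below run writer -> reader for Order
backward for Order (reader v2, writer v1):
  channel: Kind -> Kind, writer optional; from channel
  contact: Address -> Address, writer required; from contact
  zip: int64 -> int64, writer required; from zip
  label: string -> string, writer optional; from label
  attempts: int64 -> int64, writer required; from attempts
  enabled: bool -> bool, writer optional; from enabled
  contact.score: float32 -> float32, writer optional; from contact.score
  contact.height: float32 -> float32, writer optional; from contact.height
  contact.email: string -> string, writer required; from contact.email
  contact.owner has no writer counterpart
  contact.primary: bool -> bool, writer optional; from contact.verified
  R5 fires at channel
  => backward verdict for Order: BREAKING, 1 violation(s)
checking off the Order differences that do not matter here:
  renamed field verified to primary in record Address -> inert for the asked Order verdict: nothing fires
  added field owner to record Address: required string, tag 7, default "delta" (in v2 it sits immediately before primary) -> inert for the asked Order verdict: nothing fires

backward: BREAKING [(channel, R5)]


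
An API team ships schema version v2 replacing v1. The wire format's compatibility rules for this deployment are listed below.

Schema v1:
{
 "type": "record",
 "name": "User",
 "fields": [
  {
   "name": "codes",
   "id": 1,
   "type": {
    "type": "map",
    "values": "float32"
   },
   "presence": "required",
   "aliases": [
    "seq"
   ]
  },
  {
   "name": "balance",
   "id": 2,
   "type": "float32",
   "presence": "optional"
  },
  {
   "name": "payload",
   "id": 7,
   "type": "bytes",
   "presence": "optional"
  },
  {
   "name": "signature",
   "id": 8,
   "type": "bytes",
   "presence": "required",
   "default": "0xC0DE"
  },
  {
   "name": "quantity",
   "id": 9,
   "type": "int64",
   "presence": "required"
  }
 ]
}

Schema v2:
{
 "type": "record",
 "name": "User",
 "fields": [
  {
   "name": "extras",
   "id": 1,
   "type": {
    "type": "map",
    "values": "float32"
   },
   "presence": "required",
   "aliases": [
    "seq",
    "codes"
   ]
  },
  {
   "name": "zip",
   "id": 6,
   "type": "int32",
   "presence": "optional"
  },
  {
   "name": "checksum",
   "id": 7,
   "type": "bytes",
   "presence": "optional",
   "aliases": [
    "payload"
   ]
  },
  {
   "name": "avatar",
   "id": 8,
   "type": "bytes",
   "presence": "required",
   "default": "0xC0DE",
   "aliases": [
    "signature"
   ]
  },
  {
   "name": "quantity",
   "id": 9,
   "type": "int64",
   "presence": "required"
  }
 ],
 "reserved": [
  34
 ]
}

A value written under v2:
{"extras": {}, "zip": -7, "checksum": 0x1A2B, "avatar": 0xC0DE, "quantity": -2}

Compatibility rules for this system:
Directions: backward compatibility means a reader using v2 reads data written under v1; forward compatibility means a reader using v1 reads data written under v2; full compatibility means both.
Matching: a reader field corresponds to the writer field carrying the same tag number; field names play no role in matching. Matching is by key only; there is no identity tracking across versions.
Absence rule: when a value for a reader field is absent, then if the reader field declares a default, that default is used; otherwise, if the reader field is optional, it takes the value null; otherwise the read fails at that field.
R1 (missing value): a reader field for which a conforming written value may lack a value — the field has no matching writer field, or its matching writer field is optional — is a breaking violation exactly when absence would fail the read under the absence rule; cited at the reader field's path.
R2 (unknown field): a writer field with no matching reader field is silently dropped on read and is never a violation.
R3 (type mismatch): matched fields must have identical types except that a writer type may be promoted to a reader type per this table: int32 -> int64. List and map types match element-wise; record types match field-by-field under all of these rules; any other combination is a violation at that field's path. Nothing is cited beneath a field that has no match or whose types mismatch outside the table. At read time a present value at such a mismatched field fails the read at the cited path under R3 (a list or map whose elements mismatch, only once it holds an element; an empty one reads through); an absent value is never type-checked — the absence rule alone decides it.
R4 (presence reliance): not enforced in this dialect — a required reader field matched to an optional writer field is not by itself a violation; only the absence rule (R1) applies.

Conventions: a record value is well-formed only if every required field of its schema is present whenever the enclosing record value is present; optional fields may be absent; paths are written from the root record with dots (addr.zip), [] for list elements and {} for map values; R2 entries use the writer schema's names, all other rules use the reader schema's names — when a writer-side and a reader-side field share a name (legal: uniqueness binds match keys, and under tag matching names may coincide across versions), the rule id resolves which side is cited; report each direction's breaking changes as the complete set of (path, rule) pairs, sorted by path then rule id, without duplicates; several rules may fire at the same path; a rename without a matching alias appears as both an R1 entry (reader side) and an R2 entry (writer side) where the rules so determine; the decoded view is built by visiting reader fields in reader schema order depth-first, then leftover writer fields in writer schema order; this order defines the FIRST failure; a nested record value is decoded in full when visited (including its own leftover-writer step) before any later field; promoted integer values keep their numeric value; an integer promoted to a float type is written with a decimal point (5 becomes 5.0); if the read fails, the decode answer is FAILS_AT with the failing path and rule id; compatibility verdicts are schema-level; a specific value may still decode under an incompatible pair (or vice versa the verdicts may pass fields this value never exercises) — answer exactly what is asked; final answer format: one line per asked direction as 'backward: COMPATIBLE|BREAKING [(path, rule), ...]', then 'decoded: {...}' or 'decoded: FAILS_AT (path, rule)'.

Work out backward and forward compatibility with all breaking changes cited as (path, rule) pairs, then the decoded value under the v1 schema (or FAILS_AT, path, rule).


backward: COMPATIBLE []; forward: COMPATIBLE []; decoded: {"codes": {}, "balance": null, "payload": 0x1A2B, "signature": 0xC0DE, "quantity": -2}

arrows below run writer -> reader for User
backward for User (reader v2, writer v1):
  extras: map<string, float32> -> map<string, float32>, writer required; from codes
  zip has no writer counterpart
  checksum: bytes -> bytes, writer optional; from payload
  avatar: bytes -> bytes, writer required; from signature
  quantity: int64 -> int64, writer required; from quantity
  leftover writer field: balance
  nothing fires on User: backward is COMPATIBLE
forward for User (reader v1, writer v2):
  codes: map<string, float32> -> map<string, float32>, writer required; from extras
  balance has no writer counterpart
  payload: bytes -> bytes, writer optional; from checksum
  signature: bytes -> bytes, writer required; from avatar
  quantity: int64 -> int64, writer required; from quantity
  leftover writer field: zip
  nothing fires on User: forward is COMPATIBLE
migrating the User value to v1:
  codes := {} (from writer extras)
  balance := null (absent, optional -> null)
  payload := 0x1A2B (from writer checksum)
  signature := 0xC0DE (from writer avatar)
  quantity := -2
  writer zip: unknown -> dropped
  => decoded: {"codes": {}, "balance": null, "payload": 0x1A2B, "signature": 0xC0DE, "quantity": -2}


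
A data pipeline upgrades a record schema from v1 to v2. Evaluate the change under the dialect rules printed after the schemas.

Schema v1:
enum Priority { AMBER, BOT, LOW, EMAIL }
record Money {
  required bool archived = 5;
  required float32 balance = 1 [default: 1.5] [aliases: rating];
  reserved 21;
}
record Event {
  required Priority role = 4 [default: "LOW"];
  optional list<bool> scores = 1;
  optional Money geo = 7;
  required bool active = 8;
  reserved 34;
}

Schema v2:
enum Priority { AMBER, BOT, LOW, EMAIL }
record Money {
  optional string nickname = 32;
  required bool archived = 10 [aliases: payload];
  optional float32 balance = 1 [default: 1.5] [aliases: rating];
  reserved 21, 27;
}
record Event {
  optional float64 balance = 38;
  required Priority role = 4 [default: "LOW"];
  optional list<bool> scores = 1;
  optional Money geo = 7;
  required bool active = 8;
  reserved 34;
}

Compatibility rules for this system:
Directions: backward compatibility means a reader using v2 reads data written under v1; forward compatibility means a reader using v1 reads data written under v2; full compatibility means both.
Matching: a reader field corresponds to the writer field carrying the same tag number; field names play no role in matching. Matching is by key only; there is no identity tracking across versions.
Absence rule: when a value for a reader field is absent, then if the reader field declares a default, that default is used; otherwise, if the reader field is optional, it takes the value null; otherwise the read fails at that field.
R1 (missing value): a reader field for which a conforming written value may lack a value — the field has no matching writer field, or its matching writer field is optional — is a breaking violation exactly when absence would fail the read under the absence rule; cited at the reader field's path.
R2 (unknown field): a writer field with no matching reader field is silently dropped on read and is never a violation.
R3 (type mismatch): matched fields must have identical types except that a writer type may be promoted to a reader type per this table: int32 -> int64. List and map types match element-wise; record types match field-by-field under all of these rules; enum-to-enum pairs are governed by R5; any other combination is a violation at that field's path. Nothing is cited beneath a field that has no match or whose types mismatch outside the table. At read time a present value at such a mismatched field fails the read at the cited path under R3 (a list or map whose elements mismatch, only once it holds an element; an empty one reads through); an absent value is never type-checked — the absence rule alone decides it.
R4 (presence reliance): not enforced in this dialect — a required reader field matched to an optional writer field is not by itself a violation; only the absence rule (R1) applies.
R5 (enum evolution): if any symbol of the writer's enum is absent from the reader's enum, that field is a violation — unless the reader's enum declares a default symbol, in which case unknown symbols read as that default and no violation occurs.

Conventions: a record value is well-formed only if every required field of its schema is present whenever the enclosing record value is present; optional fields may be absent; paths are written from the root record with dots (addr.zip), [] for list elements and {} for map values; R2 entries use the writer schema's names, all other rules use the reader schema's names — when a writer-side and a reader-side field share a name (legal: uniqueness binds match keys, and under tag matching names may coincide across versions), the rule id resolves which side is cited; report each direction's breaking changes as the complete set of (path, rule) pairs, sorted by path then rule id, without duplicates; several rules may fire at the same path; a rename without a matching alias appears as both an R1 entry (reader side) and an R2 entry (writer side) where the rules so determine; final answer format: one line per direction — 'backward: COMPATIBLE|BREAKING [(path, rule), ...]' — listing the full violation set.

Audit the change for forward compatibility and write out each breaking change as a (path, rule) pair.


arrows below run writer -> reader for Event
forward analysis of Event with v1 as reader and v2 as writer:
  role: Priority -> Priority, writer required; from role
  scores: list<bool> -> list<bool>, writer optional; from scores
  geo: Money -> Money, writer optional; from geo
  active: bool -> bool, writer required; from active
  balance (writer side), unknown to reader
  geo.archived has no writer counterpart
  geo.balance: float32 -> float32, writer optional; from geo.balance
  geo.nickname (writer side), unknown to reader
  geo.archived (writer side), unknown to reader
  R1 fires at geo.archived
  => 1 violation(s): forward is BREAKING for Event
ruling out the remaining Event differences:
  added field balance to record Event: optional float64, tag 38 (in v2 it sits immediately before role) -> inert for the asked Event verdict: nothing fires
  added field nickname to record Money: optional string, tag 32 (in v2 it sits immediately before archived) -> inert for the asked Event verdict: nothing fires
  field balance in record Money: required changed to optional -> inert for the asked Event verdict: nothing fires

forward: BREAKING [(geo.archived, R1)]


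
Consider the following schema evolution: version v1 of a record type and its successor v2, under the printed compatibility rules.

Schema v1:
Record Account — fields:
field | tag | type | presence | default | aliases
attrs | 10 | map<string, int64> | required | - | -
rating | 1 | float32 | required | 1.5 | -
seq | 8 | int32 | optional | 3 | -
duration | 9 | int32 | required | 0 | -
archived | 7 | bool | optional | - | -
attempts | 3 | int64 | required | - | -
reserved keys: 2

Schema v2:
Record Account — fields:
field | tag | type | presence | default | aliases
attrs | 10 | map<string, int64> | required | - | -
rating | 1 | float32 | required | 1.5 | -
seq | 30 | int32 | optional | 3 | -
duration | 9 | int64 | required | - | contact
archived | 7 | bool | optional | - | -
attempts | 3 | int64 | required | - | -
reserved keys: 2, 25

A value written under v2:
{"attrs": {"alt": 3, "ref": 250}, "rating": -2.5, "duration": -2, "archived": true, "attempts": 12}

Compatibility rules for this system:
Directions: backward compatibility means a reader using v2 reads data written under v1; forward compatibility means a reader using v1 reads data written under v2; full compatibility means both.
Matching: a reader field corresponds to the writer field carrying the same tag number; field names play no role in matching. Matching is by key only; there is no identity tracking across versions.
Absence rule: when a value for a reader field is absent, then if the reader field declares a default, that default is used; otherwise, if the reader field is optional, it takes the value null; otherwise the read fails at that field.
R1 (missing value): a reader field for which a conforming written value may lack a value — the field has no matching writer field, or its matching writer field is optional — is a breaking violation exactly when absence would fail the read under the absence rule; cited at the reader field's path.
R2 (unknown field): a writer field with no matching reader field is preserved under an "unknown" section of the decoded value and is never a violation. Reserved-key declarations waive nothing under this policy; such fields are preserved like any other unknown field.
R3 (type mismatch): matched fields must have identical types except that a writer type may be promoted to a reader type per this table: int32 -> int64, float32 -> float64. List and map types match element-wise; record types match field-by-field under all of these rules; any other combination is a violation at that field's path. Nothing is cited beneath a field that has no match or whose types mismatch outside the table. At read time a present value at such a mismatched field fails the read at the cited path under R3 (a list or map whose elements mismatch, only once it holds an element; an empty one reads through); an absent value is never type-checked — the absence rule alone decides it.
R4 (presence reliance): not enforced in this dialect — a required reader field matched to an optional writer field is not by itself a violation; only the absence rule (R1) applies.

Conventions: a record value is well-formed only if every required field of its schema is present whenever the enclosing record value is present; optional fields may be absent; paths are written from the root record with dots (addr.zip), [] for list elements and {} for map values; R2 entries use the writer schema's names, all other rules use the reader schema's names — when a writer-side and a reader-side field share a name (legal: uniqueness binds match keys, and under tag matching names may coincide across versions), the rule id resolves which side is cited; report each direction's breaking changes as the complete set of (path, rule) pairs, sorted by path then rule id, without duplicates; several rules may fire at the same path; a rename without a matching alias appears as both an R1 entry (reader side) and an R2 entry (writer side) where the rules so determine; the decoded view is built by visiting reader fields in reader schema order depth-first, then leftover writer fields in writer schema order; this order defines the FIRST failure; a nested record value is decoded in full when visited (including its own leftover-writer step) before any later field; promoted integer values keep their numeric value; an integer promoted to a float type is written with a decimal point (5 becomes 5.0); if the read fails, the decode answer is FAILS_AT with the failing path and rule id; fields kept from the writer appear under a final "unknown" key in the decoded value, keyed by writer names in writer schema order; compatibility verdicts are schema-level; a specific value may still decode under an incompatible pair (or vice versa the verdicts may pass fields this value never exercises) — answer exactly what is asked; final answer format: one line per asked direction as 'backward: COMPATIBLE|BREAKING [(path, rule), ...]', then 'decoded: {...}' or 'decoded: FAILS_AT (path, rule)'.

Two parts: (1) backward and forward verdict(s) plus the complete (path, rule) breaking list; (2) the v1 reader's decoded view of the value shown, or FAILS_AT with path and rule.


the writer's type comes first in each Account pair
backward analysis of Account with v2 as reader and v1 as writer:
  attrs: paired with writer attrs (map<string, int64> -> map<string, int64>; writer required)
  rating: paired with writer rating (float32 -> float32; writer required)
  seq: no writer-side match
  duration: paired with writer duration (int32 -> int64; writer required)
  archived: paired with writer archived (bool -> bool; writer optional)
  attempts: paired with writer attempts (int64 -> int64; writer required)
  writer seq: unknown to reader
  nothing fires on Account: backward is COMPATIBLE
forward analysis of Account with v1 as reader and v2 as writer:
  attrs: paired with writer attrs (map<string, int64> -> map<string, int64>; writer required)
  rating: paired with writer rating (float32 -> float32; writer required)
  seq: no writer-side match
  duration: paired with writer duration (int64 -> int32; writer required)
  archived: paired with writer archived (bool -> bool; writer optional)
  attempts: paired with writer attempts (int64 -> int64; writer required)
  writer seq: unknown to reader
  R3 fires at duration
  => forward verdict for Account: BREAKING, 1 violation(s)
decode walk for Account under reader schema v1:
  attrs := {"alt": 3, "ref": 250}
  rating := -2.5
  seq := 3 (absent -> default)
  read fails at duration under R3
  => FAILS_AT (duration, R3)

backward: COMPATIBLE []; forward: BREAKING [(duration, R3)]; decoded: FAILS_AT (duration, R3)


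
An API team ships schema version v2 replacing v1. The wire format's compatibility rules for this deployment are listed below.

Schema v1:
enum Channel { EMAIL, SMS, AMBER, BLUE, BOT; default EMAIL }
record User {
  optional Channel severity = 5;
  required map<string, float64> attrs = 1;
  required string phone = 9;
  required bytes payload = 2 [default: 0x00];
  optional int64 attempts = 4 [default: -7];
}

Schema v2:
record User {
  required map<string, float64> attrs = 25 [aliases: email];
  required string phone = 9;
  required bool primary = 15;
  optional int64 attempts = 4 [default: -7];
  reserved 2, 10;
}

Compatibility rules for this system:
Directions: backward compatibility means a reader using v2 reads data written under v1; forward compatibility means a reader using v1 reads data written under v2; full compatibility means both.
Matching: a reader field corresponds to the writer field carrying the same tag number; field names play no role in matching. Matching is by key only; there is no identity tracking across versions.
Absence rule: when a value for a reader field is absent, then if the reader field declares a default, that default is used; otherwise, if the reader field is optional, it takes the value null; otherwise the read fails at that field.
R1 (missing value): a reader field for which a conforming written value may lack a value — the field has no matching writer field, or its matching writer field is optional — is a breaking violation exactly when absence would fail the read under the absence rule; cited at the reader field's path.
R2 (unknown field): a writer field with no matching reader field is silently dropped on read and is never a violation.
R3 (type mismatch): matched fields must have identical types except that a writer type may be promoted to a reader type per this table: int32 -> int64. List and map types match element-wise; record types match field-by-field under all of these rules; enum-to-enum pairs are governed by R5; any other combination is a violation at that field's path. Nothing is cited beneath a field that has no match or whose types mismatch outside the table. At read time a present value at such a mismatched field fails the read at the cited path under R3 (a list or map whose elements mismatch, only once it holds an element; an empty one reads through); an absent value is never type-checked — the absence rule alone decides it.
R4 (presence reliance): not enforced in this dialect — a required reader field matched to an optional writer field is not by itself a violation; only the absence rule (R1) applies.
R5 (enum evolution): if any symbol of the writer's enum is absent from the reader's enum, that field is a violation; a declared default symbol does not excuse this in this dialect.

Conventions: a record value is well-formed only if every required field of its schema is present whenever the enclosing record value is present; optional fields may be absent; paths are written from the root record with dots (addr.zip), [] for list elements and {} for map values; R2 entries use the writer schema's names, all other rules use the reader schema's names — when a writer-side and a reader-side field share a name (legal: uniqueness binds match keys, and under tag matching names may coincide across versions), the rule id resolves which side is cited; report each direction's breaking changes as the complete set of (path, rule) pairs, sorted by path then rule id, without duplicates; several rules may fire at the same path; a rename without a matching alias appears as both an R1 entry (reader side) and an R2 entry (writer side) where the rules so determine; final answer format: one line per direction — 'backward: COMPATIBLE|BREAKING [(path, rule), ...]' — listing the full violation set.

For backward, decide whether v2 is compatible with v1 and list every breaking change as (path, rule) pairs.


in User below, arrows point writer -> reader
backward analysis of User with v2 as reader and v1 as writer:
  attrs: no writer-side match
  phone: paired with writer phone (string -> string; writer required)
  primary: no writer-side match
  attempts: paired with writer attempts (int64 -> int64; writer optional)
  writer field severity has no reader counterpart
  writer field attrs has no reader counterpart
  writer field payload has no reader counterpart
  R1 fires at attrs
  R1 fires at primary
  => 2 violation(s): backward is BREAKING for User
remaining User differences; none change what is asked:
  removed field severity from record User -> inert for the asked User verdict: nothing fires
  removed field payload from record User (its key 2 joins the reserved list) -> inert for the asked User verdict: nothing fires

backward: BREAKING [(attrs, R1), (primary, R1)]
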